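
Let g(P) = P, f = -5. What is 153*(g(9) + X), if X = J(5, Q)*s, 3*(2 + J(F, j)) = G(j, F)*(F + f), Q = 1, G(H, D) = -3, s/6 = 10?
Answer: -16983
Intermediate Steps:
s = 60 (s = 6*10 = 60)
J(F, j) = 3 - F (J(F, j) = -2 + (-3*(F - 5))/3 = -2 + (-3*(-5 + F))/3 = -2 + (15 - 3*F)/3 = -2 + (5 - F) = 3 - F)
X = -120 (X = (3 - 1*5)*60 = (3 - 5)*60 = -2*60 = -120)
153*(g(9) + X) = 153*(9 - 120) = 153*(-111) = -16983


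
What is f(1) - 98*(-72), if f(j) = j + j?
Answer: 7058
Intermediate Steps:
f(j) = 2*j
f(1) - 98*(-72) = 2*1 - 98*(-72) = 2 + 7056 = 7058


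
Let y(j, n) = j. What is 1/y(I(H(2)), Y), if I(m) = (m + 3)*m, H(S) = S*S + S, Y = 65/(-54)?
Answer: 1/54 ≈ 0.018519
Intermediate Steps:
Y = -65/54 (Y = 65*(-1/54) = -65/54 ≈ -1.2037)
H(S) = S + S² (H(S) = S² + S = S + S²)
I(m) = m*(3 + m) (I(m) = (3 + m)*m = m*(3 + m))
1/y(I(H(2)), Y) = 1/((2*(1 + 2))*(3 + 2*(1 + 2))) = 1/((2*3)*(3 + 2*3)) = 1/(6*(3 + 6)) = 1/(6*9) = 1/54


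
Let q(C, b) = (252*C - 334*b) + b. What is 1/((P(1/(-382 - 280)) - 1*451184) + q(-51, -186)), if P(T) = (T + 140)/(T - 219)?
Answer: -144979/58295858621 ≈ -2.4870e-6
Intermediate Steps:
q(C, b) = -333*b + 252*C (q(C, b) = (-334*b + 252*C) + b = -333*b + 252*C)
P(T) = (140 + T)/(-219 + T)
1/((P(1/(-382 - 280)) - 1*451184) + q(-51, -186)) = 1/(((140 + 1/(-382 - 280))/(-219 + 1/(-382 - 280)) - 1*451184) + (-333*(-186) + 252*(-51))) = 1/(((140 + 1/(-662))/(-219 + 1/(-662)) - 451184) + (61938 - 12852)) = 1/(((140 - 1/662)/(-219 - 1/662) - 451184) + 49086) = 1/(((92679/662)/(-144979/662) - 451184) + 49086) = 1/((-662/144979*92679/662 - 451184) + 49086) = 1/((-92679/144979 - 451184) + 49086) = 1/(-65412297815/144979 + 49086) = 1/(-58295858621/144979) = -144979/58295858621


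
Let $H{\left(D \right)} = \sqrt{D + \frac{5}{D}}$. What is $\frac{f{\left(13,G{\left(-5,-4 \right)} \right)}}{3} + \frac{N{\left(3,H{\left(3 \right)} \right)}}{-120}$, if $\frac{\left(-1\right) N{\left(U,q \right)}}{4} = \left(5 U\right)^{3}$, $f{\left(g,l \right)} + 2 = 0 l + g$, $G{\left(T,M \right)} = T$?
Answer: $\frac{697}{6} \approx 116.17$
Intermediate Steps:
$f{\left(g,l \right)} = -2 + g$ ($f{\left(g,l \right)} = -2 + \left(0 l + g\right) = -2 + \left(0 + g\right) = -2 + g$)
$N{\left(U,q \right)} = - 500 U^{3}$ ($N{\left(U,q \right)} = - 4 \left(5 U\right)^{3} = - 4 \cdot 125 U^{3} = - 500 U^{3}$)
$\frac{f{\left(13,G{\left(-5,-4 \right)} \right)}}{3} + \frac{N{\left(3,H{\left(3 \right)} \right)}}{-120} = \frac{-2 + 13}{3} + \frac{\left(-500\right) 3^{3}}{-120} = 11 \cdot \frac{1}{3} + \left(-500\right) 27 \left(- \frac{1}{120}\right) = \frac{11}{3} - - \frac{225}{2} = \frac{11}{3} + \frac{225}{2} = \frac{697}{6}$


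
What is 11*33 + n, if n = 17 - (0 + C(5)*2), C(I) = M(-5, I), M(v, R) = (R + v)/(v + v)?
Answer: 380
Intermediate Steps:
M(v, R) = (R + v)/(2*v) (M(v, R) = (R + v)/((2*v)) = (R + v)*(1/(2*v)) = (R + v)/(2*v))
C(I) = ½ - I/10 (C(I) = (½)*(I - 5)/(-5) = (½)*(-⅕)*(-5 + I) = ½ - I/10)
n = 17 (n = 17 - (0 + (½ - ⅒*5)*2) = 17 - (0 + (½ - ½)*2) = 17 - (0 + 0*2) = 17 - (0 + 0) = 17 - 1*0 = 17 + 0 = 17)
11*33 + n = 11*33 + 17 = 363 + 17 = 380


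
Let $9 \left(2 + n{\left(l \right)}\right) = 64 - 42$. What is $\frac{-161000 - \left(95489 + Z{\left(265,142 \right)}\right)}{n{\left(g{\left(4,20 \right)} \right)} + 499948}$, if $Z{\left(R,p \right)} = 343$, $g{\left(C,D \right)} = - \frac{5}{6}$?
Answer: $- \frac{144468}{281221} \approx -0.51372$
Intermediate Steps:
$g{\left(C,D \right)} = - \frac{5}{6}$ ($g{\left(C,D \right)} = \left(-5\right) \frac{1}{6} = - \frac{5}{6}$)
$n{\left(l \right)} = \frac{4}{9}$ ($n{\left(l \right)} = -2 + \frac{64 - 42}{9} = -2 + \frac{1}{9} \cdot 22 = -2 + \frac{22}{9} = \frac{4}{9}$)
$\frac{-161000 - \left(95489 + Z{\left(265,142 \right)}\right)}{n{\left(g{\left(4,20 \right)} \right)} + 499948} = \frac{-161000 - 95832}{\frac{4}{9} + 499948} = \frac{-161000 - 95832}{\frac{4499536}{9}} = \left(-161000 - 95832\right) \frac{9}{4499536} = \left(-256832\right) \frac{9}{4499536} = - \frac{144468}{281221}$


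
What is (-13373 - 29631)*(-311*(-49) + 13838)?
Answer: -1250427308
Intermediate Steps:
(-13373 - 29631)*(-311*(-49) + 13838) = -43004*(15239 + 13838) = -43004*29077 = -1250427308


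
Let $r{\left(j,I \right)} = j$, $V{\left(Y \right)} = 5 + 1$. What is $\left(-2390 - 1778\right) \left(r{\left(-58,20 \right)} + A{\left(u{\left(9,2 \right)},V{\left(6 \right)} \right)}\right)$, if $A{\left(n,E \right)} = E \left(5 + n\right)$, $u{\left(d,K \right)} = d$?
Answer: $-108368$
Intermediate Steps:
$V{\left(Y \right)} = 6$
$\left(-2390 - 1778\right) \left(r{\left(-58,20 \right)} + A{\left(u{\left(9,2 \right)},V{\left(6 \right)} \right)}\right) = \left(-2390 - 1778\right) \left(-58 + 6 \left(5 + 9\right)\right) = - 4168 \left(-58 + 6 \cdot 14\right) = - 4168 \left(-58 + 84\right) = \left(-4168\right) 26 = -108368$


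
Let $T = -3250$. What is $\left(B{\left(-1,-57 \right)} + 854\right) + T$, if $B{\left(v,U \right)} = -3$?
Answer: $-2399$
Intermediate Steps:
$\left(B{\left(-1,-57 \right)} + 854\right) + T = \left(-3 + 854\right) - 3250 = 851 - 3250 = -2399$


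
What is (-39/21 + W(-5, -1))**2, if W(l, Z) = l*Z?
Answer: 484/49 ≈ 9.8775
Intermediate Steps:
W(l, Z) = Z*l
(-39/21 + W(-5, -1))**2 = (-39/21 - 1*(-5))**2 = (-39*1/21 + 5)**2 = (-13/7 + 5)**2 = (22/7)**2 = 484/49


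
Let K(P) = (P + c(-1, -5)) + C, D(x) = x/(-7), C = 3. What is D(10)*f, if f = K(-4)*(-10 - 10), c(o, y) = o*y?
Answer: 800/7 ≈ 114.29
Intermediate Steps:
D(x) = -x/7 (D(x) = x*(-1/7) = -x/7)
K(P) = 8 + P (K(P) = (P - 1*(-5)) + 3 = (P + 5) + 3 = (5 + P) + 3 = 8 + P)
f = -80 (f = (8 - 4)*(-10 - 10) = 4*(-20) = -80)
D(10)*f = -1/7*10*(-80) = -10/7*(-80) = 800/7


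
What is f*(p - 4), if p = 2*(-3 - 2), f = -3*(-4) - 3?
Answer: -126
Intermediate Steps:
f = 9 (f = 12 - 3 = 9)
p = -10 (p = 2*(-5) = -10)
f*(p - 4) = 9*(-10 - 4) = 9*(-14) = -126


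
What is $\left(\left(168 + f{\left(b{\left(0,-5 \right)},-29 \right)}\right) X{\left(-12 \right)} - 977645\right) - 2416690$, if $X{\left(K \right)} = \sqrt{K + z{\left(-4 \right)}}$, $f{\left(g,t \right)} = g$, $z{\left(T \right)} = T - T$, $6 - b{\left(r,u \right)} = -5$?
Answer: $-3394335 + 358 i \sqrt{3} \approx -3.3943 \cdot 10^{6} + 620.07 i$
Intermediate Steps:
$b{\left(r,u \right)} = 11$ ($b{\left(r,u \right)} = 6 - -5 = 6 + 5 = 11$)
$z{\left(T \right)} = 0$
$X{\left(K \right)} = \sqrt{K}$ ($X{\left(K \right)} = \sqrt{K + 0} = \sqrt{K}$)
$\left(\left(168 + f{\left(b{\left(0,-5 \right)},-29 \right)}\right) X{\left(-12 \right)} - 977645\right) - 2416690 = \left(\left(168 + 11\right) \sqrt{-12} - 977645\right) - 2416690 = \left(179 \cdot 2 i \sqrt{3} - 977645\right) - 2416690 = \left(358 i \sqrt{3} - 977645\right) - 2416690 = \left(-977645 + 358 i \sqrt{3}\right) - 2416690 = -3394335 + 358 i \sqrt{3}$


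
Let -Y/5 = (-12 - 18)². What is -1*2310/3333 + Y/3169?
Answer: -676330/320069 ≈ -2.1131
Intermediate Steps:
Y = -4500 (Y = -5*(-12 - 18)² = -5*(-30)² = -5*900 = -4500)
-1*2310/3333 + Y/3169 = -1*2310/3333 - 4500/3169 = -2310*1/3333 - 4500*1/3169 = -70/101 - 4500/3169 = -676330/320069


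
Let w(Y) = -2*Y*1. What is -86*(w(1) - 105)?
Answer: 9202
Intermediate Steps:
w(Y) = -2*Y
-86*(w(1) - 105) = -86*(-2*1 - 105) = -86*(-2 - 105) = -86*(-107) = 9202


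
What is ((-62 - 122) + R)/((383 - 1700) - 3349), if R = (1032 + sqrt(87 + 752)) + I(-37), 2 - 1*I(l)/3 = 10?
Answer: -412/2333 - sqrt(839)/4666 ≈ -0.18280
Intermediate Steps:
I(l) = -24 (I(l) = 6 - 3*10 = 6 - 30 = -24)
R = 1008 + sqrt(839) (R = (1032 + sqrt(87 + 752)) - 24 = (1032 + sqrt(839)) - 24 = 1008 + sqrt(839) ≈ 1037.0)
((-62 - 122) + R)/((383 - 1700) - 3349) = ((-62 - 122) + (1008 + sqrt(839)))/((383 - 1700) - 3349) = (-184 + (1008 + sqrt(839)))/(-1317 - 3349) = (824 + sqrt(839))/(-4666) = (824 + sqrt(839))*(-1/4666) = -412/2333 - sqrt(839)/4666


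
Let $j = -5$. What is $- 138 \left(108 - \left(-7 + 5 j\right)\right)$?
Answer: $-19320$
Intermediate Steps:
$- 138 \left(108 - \left(-7 + 5 j\right)\right) = - 138 \left(108 + \left(\left(-5\right) \left(-5\right) + 7\right)\right) = - 138 \left(108 + \left(25 + 7\right)\right) = - 138 \left(108 + 32\right) = \left(-138\right) 140 = -19320$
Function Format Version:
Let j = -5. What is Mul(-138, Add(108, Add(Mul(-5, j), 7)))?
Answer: -19320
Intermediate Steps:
Mul(-138, Add(108, Add(Mul(-5, j), 7))) = Mul(-138, Add(108, Add(Mul(-5, -5), 7))) = Mul(-138, Add(108, Add(25, 7))) = Mul(-138, Add(108, 32)) = Mul(-138, 140) = -19320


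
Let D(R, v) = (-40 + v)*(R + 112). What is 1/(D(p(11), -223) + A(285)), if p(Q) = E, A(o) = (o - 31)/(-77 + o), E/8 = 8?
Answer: -104/4813825 ≈ -2.1604e-5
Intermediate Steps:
E = 64 (E = 8*8 = 64)
A(o) = (-31 + o)/(-77 + o)
p(Q) = 64
D(R, v) = (-40 + v)*(112 + R)
1/(D(p(11), -223) + A(285)) = 1/((-4480 - 40*64 + 112*(-223) + 64*(-223)) + (-31 + 285)/(-77 + 285)) = 1/((-4480 - 2560 - 24976 - 14272) + 254/208) = 1/(-46288 + (1/208)*254) = 1/(-46288 + 127/104) = 1/(-4813825/104) = -104/4813825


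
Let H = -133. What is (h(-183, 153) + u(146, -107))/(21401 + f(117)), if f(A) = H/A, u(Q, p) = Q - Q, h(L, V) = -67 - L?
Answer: 3393/625946 ≈ 0.0054206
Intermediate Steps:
u(Q, p) = 0
f(A) = -133/A
(h(-183, 153) + u(146, -107))/(21401 + f(117)) = ((-67 - 1*(-183)) + 0)/(21401 - 133/117) = ((-67 + 183) + 0)/(21401 - 133*1/117) = (116 + 0)/(21401 - 133/117) = 116/(2503784/117) = 116*(117/2503784) = 3393/625946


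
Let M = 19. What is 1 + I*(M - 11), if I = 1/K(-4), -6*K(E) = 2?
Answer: -23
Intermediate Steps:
K(E) = -⅓ (K(E) = -⅙*2 = -⅓)
I = -3 (I = 1/(-⅓) = -3)
1 + I*(M - 11) = 1 - 3*(19 - 11) = 1 - 3*8 = 1 - 24 = -23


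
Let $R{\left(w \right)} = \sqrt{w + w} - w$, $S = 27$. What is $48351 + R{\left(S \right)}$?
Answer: $48324 + 3 \sqrt{6} \approx 48331.0$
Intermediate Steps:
$R{\left(w \right)} = - w + \sqrt{2} \sqrt{w}$ ($R{\left(w \right)} = \sqrt{2 w} - w = \sqrt{2} \sqrt{w} - w = - w + \sqrt{2} \sqrt{w}$)
$48351 + R{\left(S \right)} = 48351 - \left(27 - \sqrt{2} \sqrt{27}\right) = 48351 - \left(27 - \sqrt{2} \cdot 3 \sqrt{3}\right) = 48351 - \left(27 - 3 \sqrt{6}\right) = 48324 + 3 \sqrt{6}$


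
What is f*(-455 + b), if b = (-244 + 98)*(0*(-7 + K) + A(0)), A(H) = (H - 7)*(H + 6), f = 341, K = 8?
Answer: 1935857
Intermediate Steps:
A(H) = (-7 + H)*(6 + H)
b = 6132 (b = (-244 + 98)*(0*(-7 + 8) + (-42 + 0² - 1*0)) = -146*(0*1 + (-42 + 0 + 0)) = -146*(0 - 42) = -146*(-42) = 6132)
f*(-455 + b) = 341*(-455 + 6132) = 341*5677 = 1935857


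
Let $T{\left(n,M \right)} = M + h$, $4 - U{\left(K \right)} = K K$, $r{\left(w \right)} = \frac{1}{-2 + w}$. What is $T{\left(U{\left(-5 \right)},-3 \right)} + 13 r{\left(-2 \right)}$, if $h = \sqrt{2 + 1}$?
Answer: $- \frac{25}{4} + \sqrt{3} \approx -4.518$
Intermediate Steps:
$h = \sqrt{3} \approx 1.732$
$U{\left(K \right)} = 4 - K^{2}$ ($U{\left(K \right)} = 4 - K K = 4 - K^{2}$)
$T{\left(n,M \right)} = M + \sqrt{3}$
$T{\left(U{\left(-5 \right)},-3 \right)} + 13 r{\left(-2 \right)} = \left(-3 + \sqrt{3}\right) + \frac{13}{-2 - 2} = \left(-3 + \sqrt{3}\right) + \frac{13}{-4} = \left(-3 + \sqrt{3}\right) + 13 \left(- \frac{1}{4}\right) = \left(-3 + \sqrt{3}\right) - \frac{13}{4} = - \frac{25}{4} + \sqrt{3}$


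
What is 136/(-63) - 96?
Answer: -6184/63 ≈ -98.159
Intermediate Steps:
136/(-63) - 96 = 136*(-1/63) - 96 = -136/63 - 96 = -6184/63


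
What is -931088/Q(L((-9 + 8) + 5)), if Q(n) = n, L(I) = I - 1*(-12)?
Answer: -58193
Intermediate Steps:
L(I) = 12 + I (L(I) = I + 12 = 12 + I)
-931088/Q(L((-9 + 8) + 5)) = -931088/(12 + ((-9 + 8) + 5)) = -931088/(12 + (-1 + 5)) = -931088/(12 + 4) = -931088/16 = -931088*1/16 = -58193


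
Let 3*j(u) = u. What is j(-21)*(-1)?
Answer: 7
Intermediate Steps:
j(u) = u/3
j(-21)*(-1) = ((⅓)*(-21))*(-1) = -7*(-1) = 7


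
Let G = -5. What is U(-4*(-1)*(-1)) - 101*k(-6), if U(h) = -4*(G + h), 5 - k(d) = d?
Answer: -1075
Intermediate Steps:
k(d) = 5 - d
U(h) = 20 - 4*h (U(h) = -4*(-5 + h) = 20 - 4*h)
U(-4*(-1)*(-1)) - 101*k(-6) = (20 - 4*(-4*(-1))*(-1)) - 101*(5 - 1*(-6)) = (20 - 16*(-1)) - 101*(5 + 6) = (20 - 4*(-4)) - 101*11 = (20 + 16) - 1111 = 36 - 1111 = -1075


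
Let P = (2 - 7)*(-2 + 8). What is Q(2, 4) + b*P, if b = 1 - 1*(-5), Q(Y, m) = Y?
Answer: -178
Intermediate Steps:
P = -30 (P = -5*6 = -30)
b = 6 (b = 1 + 5 = 6)
Q(2, 4) + b*P = 2 + 6*(-30) = 2 - 180 = -178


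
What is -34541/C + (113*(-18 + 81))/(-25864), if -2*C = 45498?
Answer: 731418293/588380136 ≈ 1.2431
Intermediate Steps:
C = -22749 (C = -½*45498 = -22749)
-34541/C + (113*(-18 + 81))/(-25864) = -34541/(-22749) + (113*(-18 + 81))/(-25864) = -34541*(-1/22749) + (113*63)*(-1/25864) = 34541/22749 + 7119*(-1/25864) = 34541/22749 - 7119/25864 = 731418293/588380136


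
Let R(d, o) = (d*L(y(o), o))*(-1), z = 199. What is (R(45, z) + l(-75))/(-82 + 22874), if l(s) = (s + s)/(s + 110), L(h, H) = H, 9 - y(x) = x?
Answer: -1695/4312 ≈ -0.39309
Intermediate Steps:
y(x) = 9 - x
R(d, o) = -d*o (R(d, o) = (d*o)*(-1) = -d*o)
l(s) = 2*s/(110 + s) (l(s) = (2*s)/(110 + s) = 2*s/(110 + s))
(R(45, z) + l(-75))/(-82 + 22874) = (-1*45*199 + 2*(-75)/(110 - 75))/(-82 + 22874) = (-8955 + 2*(-75)/35)/22792 = (-8955 + 2*(-75)*(1/35))*(1/22792) = (-8955 - 30/7)*(1/22792) = -62715/7*1/22792 = -1695/4312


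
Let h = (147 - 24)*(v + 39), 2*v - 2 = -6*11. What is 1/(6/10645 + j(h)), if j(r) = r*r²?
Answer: 10645/6794462720751 ≈ 1.5667e-9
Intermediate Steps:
v = -32 (v = 1 + (-6*11)/2 = 1 + (½)*(-66) = 1 - 33 = -32)
h = 861 (h = (147 - 24)*(-32 + 39) = 123*7 = 861)
j(r) = r³
1/(6/10645 + j(h)) = 1/(6/10645 + 861³) = 1/(6*(1/10645) + 638277381) = 1/(6/10645 + 638277381) = 1/(6794462720751/10645) = 10645/6794462720751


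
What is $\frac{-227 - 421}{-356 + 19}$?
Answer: $\frac{648}{337} \approx 1.9228$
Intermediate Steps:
$\frac{-227 - 421}{-356 + 19} = - \frac{648}{-337} = \left(-648\right) \left(- \frac{1}{337}\right) = \frac{648}{337}$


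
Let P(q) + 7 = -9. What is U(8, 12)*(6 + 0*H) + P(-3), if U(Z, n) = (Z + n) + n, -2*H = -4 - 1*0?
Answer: 176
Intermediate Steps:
P(q) = -16 (P(q) = -7 - 9 = -16)
H = 2 (H = -(-4 - 1*0)/2 = -(-4 + 0)/2 = -½*(-4) = 2)
U(Z, n) = Z + 2*n
U(8, 12)*(6 + 0*H) + P(-3) = (8 + 2*12)*(6 + 0*2) - 16 = (8 + 24)*(6 + 0) - 16 = 32*6 - 16 = 192 - 16 = 176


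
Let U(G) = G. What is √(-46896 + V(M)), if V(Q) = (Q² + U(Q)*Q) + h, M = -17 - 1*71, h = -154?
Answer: I*√31562 ≈ 177.66*I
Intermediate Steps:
M = -88 (M = -17 - 71 = -88)
V(Q) = -154 + 2*Q² (V(Q) = (Q² + Q*Q) - 154 = (Q² + Q²) - 154 = 2*Q² - 154 = -154 + 2*Q²)
√(-46896 + V(M)) = √(-46896 + (-154 + 2*(-88)²)) = √(-46896 + (-154 + 2*7744)) = √(-46896 + (-154 + 15488)) = √(-46896 + 15334) = √(-31562) = I*√31562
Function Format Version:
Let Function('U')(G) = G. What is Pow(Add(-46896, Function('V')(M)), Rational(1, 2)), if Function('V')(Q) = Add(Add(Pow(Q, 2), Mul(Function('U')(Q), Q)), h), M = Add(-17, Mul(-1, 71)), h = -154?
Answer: Mul(I, Pow(31562, Rational(1, 2))) ≈ Mul(177.66, I)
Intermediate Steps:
M = -88 (M = Add(-17, -71) = -88)
Function('V')(Q) = Add(-154, Mul(2, Pow(Q, 2))) (Function('V')(Q) = Add(Add(Pow(Q, 2), Mul(Q, Q)), -154) = Add(Add(Pow(Q, 2), Pow(Q, 2)), -154) = Add(Mul(2, Pow(Q, 2)), -154) = Add(-154, Mul(2, Pow(Q, 2))))
Pow(Add(-46896, Function('V')(M)), Rational(1, 2)) = Pow(Add(-46896, Add(-154, Mul(2, Pow(-88, 2)))), Rational(1, 2)) = Pow(Add(-46896, Add(-154, Mul(2, 7744))), Rational(1, 2)) = Pow(Add(-46896, Add(-154, 15488)), Rational(1, 2)) = Pow(Add(-46896, 15334), Rational(1, 2)) = Pow(-31562, Rational(1, 2)) = Mul(I, Pow(31562, Rational(1, 2)))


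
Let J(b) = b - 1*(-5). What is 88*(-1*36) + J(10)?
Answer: -3153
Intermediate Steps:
J(b) = 5 + b (J(b) = b + 5 = 5 + b)
88*(-1*36) + J(10) = 88*(-1*36) + (5 + 10) = 88*(-36) + 15 = -3168 + 15 = -3153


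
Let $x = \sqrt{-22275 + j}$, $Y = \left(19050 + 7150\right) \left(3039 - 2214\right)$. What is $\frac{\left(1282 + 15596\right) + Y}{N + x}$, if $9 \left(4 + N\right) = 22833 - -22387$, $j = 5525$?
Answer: $\frac{4398366489984}{1021475303} - \frac{4380455295 i \sqrt{670}}{1021475303} \approx 4305.9 - 111.0 i$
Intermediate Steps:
$Y = 21615000$ ($Y = 26200 \cdot 825 = 21615000$)
$N = \frac{45184}{9}$ ($N = -4 + \frac{22833 - -22387}{9} = -4 + \frac{22833 + 22387}{9} = -4 + \frac{1}{9} \cdot 45220 = -4 + \frac{45220}{9} = \frac{45184}{9} \approx 5020.4$)
$x = 5 i \sqrt{670}$ ($x = \sqrt{-22275 + 5525} = \sqrt{-16750} = 5 i \sqrt{670} \approx 129.42 i$)
$\frac{\left(1282 + 15596\right) + Y}{N + x} = \frac{\left(1282 + 15596\right) + 21615000}{\frac{45184}{9} + 5 i \sqrt{670}} = \frac{16878 + 21615000}{\frac{45184}{9} + 5 i \sqrt{670}} = \frac{21631878}{\frac{45184}{9} + 5 i \sqrt{670}}$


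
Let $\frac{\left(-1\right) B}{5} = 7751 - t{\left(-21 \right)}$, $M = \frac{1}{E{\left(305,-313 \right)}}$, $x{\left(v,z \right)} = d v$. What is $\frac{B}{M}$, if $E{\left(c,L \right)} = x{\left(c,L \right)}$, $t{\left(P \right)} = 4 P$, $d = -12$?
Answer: $143380500$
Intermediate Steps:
$x{\left(v,z \right)} = - 12 v$
$E{\left(c,L \right)} = - 12 c$
$M = - \frac{1}{3660}$ ($M = \frac{1}{\left(-12\right) 305} = \frac{1}{-3660} = - \frac{1}{3660} \approx -0.00027322$)
$B = -39175$ ($B = - 5 \left(7751 - 4 \left(-21\right)\right) = - 5 \left(7751 - -84\right) = - 5 \left(7751 + 84\right) = \left(-5\right) 7835 = -39175$)
$\frac{B}{M} = - \frac{39175}{- \frac{1}{3660}} = \left(-39175\right) \left(-3660\right) = 143380500$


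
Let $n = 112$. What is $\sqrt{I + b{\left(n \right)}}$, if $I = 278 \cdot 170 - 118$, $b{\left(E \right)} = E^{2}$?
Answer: $\sqrt{59686} \approx 244.31$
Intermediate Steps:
$I = 47142$ ($I = 47260 - 118 = 47142$)
$\sqrt{I + b{\left(n \right)}} = \sqrt{47142 + 112^{2}} = \sqrt{47142 + 12544} = \sqrt{59686}$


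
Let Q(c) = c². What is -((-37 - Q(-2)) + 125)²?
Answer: -7056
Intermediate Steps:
-((-37 - Q(-2)) + 125)² = -((-37 - 1*(-2)²) + 125)² = -((-37 - 1*4) + 125)² = -((-37 - 4) + 125)² = -(-41 + 125)² = -1*84² = -1*7056 = -7056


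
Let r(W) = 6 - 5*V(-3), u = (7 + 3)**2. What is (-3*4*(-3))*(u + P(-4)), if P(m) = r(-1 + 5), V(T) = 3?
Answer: 3276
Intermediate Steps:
u = 100 (u = 10**2 = 100)
r(W) = -9 (r(W) = 6 - 5*3 = 6 - 15 = -9)
P(m) = -9
(-3*4*(-3))*(u + P(-4)) = (-3*4*(-3))*(100 - 9) = -12*(-3)*91 = 36*91 = 3276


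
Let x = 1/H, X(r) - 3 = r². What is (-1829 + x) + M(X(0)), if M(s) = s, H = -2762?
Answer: -5043413/2762 ≈ -1826.0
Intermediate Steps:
X(r) = 3 + r²
x = -1/2762 (x = 1/(-2762) = -1/2762 ≈ -0.00036206)
(-1829 + x) + M(X(0)) = (-1829 - 1/2762) + (3 + 0²) = -5051699/2762 + (3 + 0) = -5051699/2762 + 3 = -5043413/2762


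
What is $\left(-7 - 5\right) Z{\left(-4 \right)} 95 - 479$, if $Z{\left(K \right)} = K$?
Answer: $4081$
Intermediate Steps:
$\left(-7 - 5\right) Z{\left(-4 \right)} 95 - 479 = \left(-7 - 5\right) \left(-4\right) 95 - 479 = \left(-12\right) \left(-4\right) 95 - 479 = 48 \cdot 95 - 479 = 4560 - 479 = 4081$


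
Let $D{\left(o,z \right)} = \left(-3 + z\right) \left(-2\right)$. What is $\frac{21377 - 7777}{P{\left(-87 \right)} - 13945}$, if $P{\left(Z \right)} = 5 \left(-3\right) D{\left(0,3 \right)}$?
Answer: $- \frac{2720}{2789} \approx -0.97526$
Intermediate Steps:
$D{\left(o,z \right)} = 6 - 2 z$
$P{\left(Z \right)} = 0$ ($P{\left(Z \right)} = 5 \left(-3\right) \left(6 - 6\right) = - 15 \left(6 - 6\right) = \left(-15\right) 0 = 0$)
$\frac{21377 - 7777}{P{\left(-87 \right)} - 13945} = \frac{21377 - 7777}{0 - 13945} = \frac{13600}{-13945} = 13600 \left(- \frac{1}{13945}\right) = - \frac{2720}{2789}$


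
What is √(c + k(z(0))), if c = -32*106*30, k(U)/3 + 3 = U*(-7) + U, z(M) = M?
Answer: I*√101769 ≈ 319.01*I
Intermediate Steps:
k(U) = -9 - 18*U (k(U) = -9 + 3*(U*(-7) + U) = -9 + 3*(-7*U + U) = -9 + 3*(-6*U) = -9 - 18*U)
c = -101760 (c = -3392*30 = -101760)
√(c + k(z(0))) = √(-101760 + (-9 - 18*0)) = √(-101760 + (-9 + 0)) = √(-101760 - 9) = √(-101769) = I*√101769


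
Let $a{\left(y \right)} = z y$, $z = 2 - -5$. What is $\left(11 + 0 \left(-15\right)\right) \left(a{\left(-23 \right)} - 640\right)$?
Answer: $-8811$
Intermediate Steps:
$z = 7$ ($z = 2 + 5 = 7$)
$a{\left(y \right)} = 7 y$
$\left(11 + 0 \left(-15\right)\right) \left(a{\left(-23 \right)} - 640\right) = \left(11 + 0 \left(-15\right)\right) \left(7 \left(-23\right) - 640\right) = \left(11 + 0\right) \left(-161 - 640\right) = 11 \left(-801\right) = -8811$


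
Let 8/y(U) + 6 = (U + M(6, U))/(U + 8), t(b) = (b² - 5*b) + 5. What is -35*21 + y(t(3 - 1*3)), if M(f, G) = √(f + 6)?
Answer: -301199/409 - 16*√3/409 ≈ -736.50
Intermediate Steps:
t(b) = 5 + b² - 5*b
M(f, G) = √(6 + f)
y(U) = 8/(-6 + (U + 2*√3)/(8 + U)) (y(U) = 8/(-6 + (U + √(6 + 6))/(U + 8)) = 8/(-6 + (U + √12)/(8 + U)) = 8/(-6 + (U + 2*√3)/(8 + U)))
-35*21 + y(t(3 - 1*3)) = -35*21 + 8*(-8 - (5 + (3 - 1*3)² - 5*(3 - 1*3)))/(48 - 2*√3 + 5*(5 + (3 - 1*3)² - 5*(3 - 1*3))) = -735 + 8*(-8 - (5 + (3 - 3)² - 5*(3 - 3)))/(48 - 2*√3 + 5*(5 + (3 - 3)² - 5*(3 - 3))) = -735 + 8*(-8 - (5 + 0² - 5*0))/(48 - 2*√3 + 5*(5 + 0² - 5*0)) = -735 + 8*(-8 - (5 + 0 + 0))/(48 - 2*√3 + 5*(5 + 0 + 0)) = -735 + 8*(-8 - 1*5)/(48 - 2*√3 + 5*5) = -735 + 8*(-8 - 5)/(48 - 2*√3 + 25) = -735 + 8*(-13)/(73 - 2*√3) = -735 - 104/(73 - 2*√3)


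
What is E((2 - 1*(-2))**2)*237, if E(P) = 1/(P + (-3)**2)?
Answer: 237/25 ≈ 9.4800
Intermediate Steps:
E(P) = 1/(9 + P) (E(P) = 1/(P + 9) = 1/(9 + P))
E((2 - 1*(-2))**2)*237 = 237/(9 + (2 - 1*(-2))**2) = 237/(9 + (2 + 2)**2) = 237/(9 + 4**2) = 237/(9 + 16) = 237/25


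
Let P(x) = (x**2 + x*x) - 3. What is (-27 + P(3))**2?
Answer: 144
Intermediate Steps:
P(x) = -3 + 2*x**2 (P(x) = (x**2 + x**2) - 3 = 2*x**2 - 3 = -3 + 2*x**2)
(-27 + P(3))**2 = (-27 + (-3 + 2*3**2))**2 = (-27 + (-3 + 2*9))**2 = (-27 + (-3 + 18))**2 = (-27 + 15)**2 = (-12)**2 = 144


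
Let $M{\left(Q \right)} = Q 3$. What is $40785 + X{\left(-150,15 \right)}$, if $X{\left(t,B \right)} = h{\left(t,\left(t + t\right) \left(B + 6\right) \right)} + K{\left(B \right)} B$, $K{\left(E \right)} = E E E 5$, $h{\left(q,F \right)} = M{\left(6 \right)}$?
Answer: $293928$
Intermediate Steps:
$M{\left(Q \right)} = 3 Q$
$h{\left(q,F \right)} = 18$ ($h{\left(q,F \right)} = 3 \cdot 6 = 18$)
$K{\left(E \right)} = 5 E^{3}$ ($K{\left(E \right)} = E E^{2} \cdot 5 = E^{3} \cdot 5 = 5 E^{3}$)
$X{\left(t,B \right)} = 18 + 5 B^{4}$ ($X{\left(t,B \right)} = 18 + 5 B^{3} B = 18 + 5 B^{4}$)
$40785 + X{\left(-150,15 \right)} = 40785 + \left(18 + 5 \cdot 15^{4}\right) = 40785 + \left(18 + 5 \cdot 50625\right) = 40785 + \left(18 + 253125\right) = 40785 + 253143 = 293928$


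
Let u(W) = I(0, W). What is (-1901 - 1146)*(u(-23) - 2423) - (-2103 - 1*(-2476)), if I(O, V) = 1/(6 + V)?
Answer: 125505683/17 ≈ 7.3827e+6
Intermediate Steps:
u(W) = 1/(6 + W)
(-1901 - 1146)*(u(-23) - 2423) - (-2103 - 1*(-2476)) = (-1901 - 1146)*(1/(6 - 23) - 2423) - (-2103 - 1*(-2476)) = -3047*(1/(-17) - 2423) - (-2103 + 2476) = -3047*(-1/17 - 2423) - 1*373 = -3047*(-41192/17) - 373 = 125512024/17 - 373 = 125505683/17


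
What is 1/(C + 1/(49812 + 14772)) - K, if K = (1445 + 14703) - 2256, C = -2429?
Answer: -2179301104804/156874535 ≈ -13892.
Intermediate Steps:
K = 13892 (K = 16148 - 2256 = 13892)
1/(C + 1/(49812 + 14772)) - K = 1/(-2429 + 1/(49812 + 14772)) - 1*13892 = 1/(-2429 + 1/64584) - 13892 = 1/(-156874535/64584) - 13892 = -64584/156874535 - 13892 = -2179301104804/156874535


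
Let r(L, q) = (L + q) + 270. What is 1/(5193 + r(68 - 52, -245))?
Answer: 1/5234 ≈ 0.00019106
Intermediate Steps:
r(L, q) = 270 + L + q
1/(5193 + r(68 - 52, -245)) = 1/(5193 + (270 + (68 - 52) - 245)) = 1/(5193 + (270 + 16 - 245)) = 1/(5193 + 41) = 1/5234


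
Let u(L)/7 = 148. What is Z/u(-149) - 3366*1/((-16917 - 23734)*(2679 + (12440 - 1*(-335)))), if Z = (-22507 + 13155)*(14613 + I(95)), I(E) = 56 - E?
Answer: -1528999621055061/11622080249 ≈ -1.3156e+5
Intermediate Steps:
u(L) = 1036 (u(L) = 7*148 = 1036)
Z = -136296048 (Z = (-22507 + 13155)*(14613 + (56 - 1*95)) = -9352*(14613 + (56 - 95)) = -9352*(14613 - 39) = -9352*14574 = -136296048)
Z/u(-149) - 3366*1/((-16917 - 23734)*(2679 + (12440 - 1*(-335)))) = -136296048/1036 - 3366*1/((-16917 - 23734)*(2679 + (12440 - 1*(-335)))) = -136296048*1/1036 - 3366*(-1/(40651*(2679 + (12440 + 335)))) = -4867716/37 - 3366*(-1/(40651*(2679 + 12775))) = -4867716/37 - 3366/(15454*(-40651)) = -4867716/37 - 3366/(-628220554) = -4867716/37 - 3366*(-1/628220554) = -4867716/37 + 1683/314110277 = -1528999621055061/11622080249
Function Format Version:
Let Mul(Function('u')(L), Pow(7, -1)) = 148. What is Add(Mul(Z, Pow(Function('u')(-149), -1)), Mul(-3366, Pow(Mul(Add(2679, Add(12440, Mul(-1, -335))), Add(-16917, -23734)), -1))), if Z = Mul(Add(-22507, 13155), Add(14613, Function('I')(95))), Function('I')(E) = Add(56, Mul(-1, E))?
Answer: Rational(-1528999621055061, 11622080249) ≈ -1.3156e+5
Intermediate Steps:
Function('u')(L) = 1036 (Function('u')(L) = Mul(7, 148) = 1036)
Z = -136296048 (Z = Mul(Add(-22507, 13155), Add(14613, Add(56, Mul(-1, 95)))) = Mul(-9352, Add(14613, Add(56, -95))) = Mul(-9352, Add(14613, -39)) = Mul(-9352, 14574) = -136296048)
Add(Mul(Z, Pow(Function('u')(-149), -1)), Mul(-3366, Pow(Mul(Add(2679, Add(12440, Mul(-1, -335))), Add(-16917, -23734)), -1))) = Add(Mul(-136296048, Pow(1036, -1)), Mul(-3366, Pow(Mul(Add(2679, Add(12440, Mul(-1, -335))), Add(-16917, -23734)), -1))) = Add(Mul(-136296048, Rational(1, 1036)), Mul(-3366, Pow(Mul(Add(2679, Add(12440, 335)), -40651), -1))) = Add(Rational(-4867716, 37), Mul(-3366, Pow(Mul(Add(2679, 12775), -40651), -1))) = Add(Rational(-4867716, 37), Mul(-3366, Pow(Mul(15454, -40651), -1))) = Add(Rational(-4867716, 37), Mul(-3366, Pow(-628220554, -1))) = Add(Rational(-4867716, 37), Mul(-3366, Rational(-1, 628220554))) = Add(Rational(-4867716, 37), Rational(1683, 314110277)) = Rational(-1528999621055061, 11622080249)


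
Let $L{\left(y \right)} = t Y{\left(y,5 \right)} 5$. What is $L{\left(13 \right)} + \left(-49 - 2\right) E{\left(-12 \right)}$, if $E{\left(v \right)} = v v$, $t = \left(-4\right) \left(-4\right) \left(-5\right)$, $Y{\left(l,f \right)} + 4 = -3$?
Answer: $-4544$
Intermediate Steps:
$Y{\left(l,f \right)} = -7$ ($Y{\left(l,f \right)} = -4 - 3 = -7$)
$t = -80$ ($t = 16 \left(-5\right) = -80$)
$L{\left(y \right)} = 2800$ ($L{\left(y \right)} = \left(-80\right) \left(-7\right) 5 = 560 \cdot 5 = 2800$)
$E{\left(v \right)} = v^{2}$
$L{\left(13 \right)} + \left(-49 - 2\right) E{\left(-12 \right)} = 2800 + \left(-49 - 2\right) \left(-12\right)^{2} = 2800 - 7344 = -4544$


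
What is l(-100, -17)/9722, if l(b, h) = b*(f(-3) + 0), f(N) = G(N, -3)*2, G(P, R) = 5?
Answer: -500/4861 ≈ -0.10286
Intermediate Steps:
f(N) = 10 (f(N) = 5*2 = 10)
l(b, h) = 10*b (l(b, h) = b*(10 + 0) = b*10 = 10*b)
l(-100, -17)/9722 = (10*(-100))/9722 = -1000*1/9722 = -500/4861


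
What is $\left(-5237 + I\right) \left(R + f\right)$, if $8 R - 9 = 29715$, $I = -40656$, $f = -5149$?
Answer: $\frac{131575231}{2} \approx 6.5788 \cdot 10^{7}$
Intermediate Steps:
$R = \frac{7431}{2}$ ($R = \frac{9}{8} + \frac{1}{8} \cdot 29715 = \frac{9}{8} + \frac{29715}{8} = \frac{7431}{2} \approx 3715.5$)
$\left(-5237 + I\right) \left(R + f\right) = \left(-5237 - 40656\right) \left(\frac{7431}{2} - 5149\right) = \left(-45893\right) \left(- \frac{2867}{2}\right) = \frac{131575231}{2}$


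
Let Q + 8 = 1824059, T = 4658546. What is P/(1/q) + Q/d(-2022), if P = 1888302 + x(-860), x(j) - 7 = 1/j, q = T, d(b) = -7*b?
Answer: 4461591990298644414/507185 ≈ 8.7968e+12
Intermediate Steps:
Q = 1824051 (Q = -8 + 1824059 = 1824051)
q = 4658546
x(j) = 7 + 1/j
P = 1623945739/860 (P = 1888302 + (7 + 1/(-860)) = 1888302 + (7 - 1/860) = 1888302 + 6019/860 = 1623945739/860 ≈ 1.8883e+6)
P/(1/q) + Q/d(-2022) = 1623945739/(860*(1/4658546)) + 1824051/((-7*(-2022))) = 1623945739/(860*(1/4658546)) + 1824051/14154 = (1623945739/860)*4658546 + 1824051*(1/14154) = 3782612963317747/430 + 608017/4718 = 4461591990298644414/507185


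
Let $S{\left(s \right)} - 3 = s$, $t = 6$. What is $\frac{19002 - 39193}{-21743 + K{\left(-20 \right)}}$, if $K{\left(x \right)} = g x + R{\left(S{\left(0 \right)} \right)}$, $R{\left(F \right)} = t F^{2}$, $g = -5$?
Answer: $\frac{20191}{21589} \approx 0.93524$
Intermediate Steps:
$S{\left(s \right)} = 3 + s$
$R{\left(F \right)} = 6 F^{2}$
$K{\left(x \right)} = 54 - 5 x$ ($K{\left(x \right)} = - 5 x + 6 \left(3 + 0\right)^{2} = - 5 x + 6 \cdot 3^{2} = - 5 x + 6 \cdot 9 = - 5 x + 54 = 54 - 5 x$)
$\frac{19002 - 39193}{-21743 + K{\left(-20 \right)}} = \frac{19002 - 39193}{-21743 + \left(54 - -100\right)} = - \frac{20191}{-21743 + \left(54 + 100\right)} = - \frac{20191}{-21743 + 154} = - \frac{20191}{-21589} = \left(-20191\right) \left(- \frac{1}{21589}\right) = \frac{20191}{21589}$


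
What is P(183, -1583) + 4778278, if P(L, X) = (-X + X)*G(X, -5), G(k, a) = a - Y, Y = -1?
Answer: 4778278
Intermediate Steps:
G(k, a) = 1 + a (G(k, a) = a - 1*(-1) = a + 1 = 1 + a)
P(L, X) = 0 (P(L, X) = (-X + X)*(1 - 5) = 0*(-4) = 0)
P(183, -1583) + 4778278 = 0 + 4778278 = 4778278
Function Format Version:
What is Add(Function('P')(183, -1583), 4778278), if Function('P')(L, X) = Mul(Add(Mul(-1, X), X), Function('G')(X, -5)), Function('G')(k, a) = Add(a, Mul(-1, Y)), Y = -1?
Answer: 4778278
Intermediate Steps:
Function('G')(k, a) = Add(1, a) (Function('G')(k, a) = Add(a, Mul(-1, -1)) = Add(a, 1) = Add(1, a))
Function('P')(L, X) = 0 (Function('P')(L, X) = Mul(Add(Mul(-1, X), X), Add(1, -5)) = Mul(0, -4) = 0)
Add(Function('P')(183, -1583), 4778278) = Add(0, 4778278) = 4778278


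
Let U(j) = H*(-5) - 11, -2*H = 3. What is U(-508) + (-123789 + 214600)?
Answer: 181615/2 ≈ 90808.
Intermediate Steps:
H = -3/2 (H = -½*3 = -3/2 ≈ -1.5000)
U(j) = -7/2 (U(j) = -3/2*(-5) - 11 = 15/2 - 11 = -7/2)
U(-508) + (-123789 + 214600) = -7/2 + (-123789 + 214600) = -7/2 + 90811 = 181615/2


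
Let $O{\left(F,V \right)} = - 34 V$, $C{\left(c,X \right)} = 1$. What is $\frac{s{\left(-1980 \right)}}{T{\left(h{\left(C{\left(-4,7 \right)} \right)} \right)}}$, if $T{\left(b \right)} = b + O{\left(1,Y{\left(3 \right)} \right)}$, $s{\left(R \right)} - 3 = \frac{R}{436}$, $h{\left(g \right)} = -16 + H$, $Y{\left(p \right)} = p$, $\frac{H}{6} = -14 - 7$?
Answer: $\frac{42}{6649} \approx 0.0063167$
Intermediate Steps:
$H = -126$ ($H = 6 \left(-14 - 7\right) = 6 \left(-21\right) = -126$)
$h{\left(g \right)} = -142$ ($h{\left(g \right)} = -16 - 126 = -142$)
$s{\left(R \right)} = 3 + \frac{R}{436}$
$T{\left(b \right)} = -102 + b$ ($T{\left(b \right)} = b - 102 = -102 + b$)
$\frac{s{\left(-1980 \right)}}{T{\left(h{\left(C{\left(-4,7 \right)} \right)} \right)}} = \frac{3 + \frac{1}{436} \left(-1980\right)}{-102 - 142} = \frac{3 - \frac{495}{109}}{-244} = \left(- \frac{168}{109}\right) \left(- \frac{1}{244}\right) = \frac{42}{6649}$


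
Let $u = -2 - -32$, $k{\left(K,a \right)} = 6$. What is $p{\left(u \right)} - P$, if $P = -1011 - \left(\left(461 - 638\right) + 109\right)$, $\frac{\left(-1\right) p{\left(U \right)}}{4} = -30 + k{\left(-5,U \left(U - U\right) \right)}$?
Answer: $1039$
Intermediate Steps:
$u = 30$ ($u = -2 + 32 = 30$)
$p{\left(U \right)} = 96$ ($p{\left(U \right)} = - 4 \left(-30 + 6\right) = \left(-4\right) \left(-24\right) = 96$)
$P = -943$ ($P = -1011 - \left(-177 + 109\right) = -1011 - -68 = -1011 + 68 = -943$)
$p{\left(u \right)} - P = 96 - -943 = 96 + 943 = 1039$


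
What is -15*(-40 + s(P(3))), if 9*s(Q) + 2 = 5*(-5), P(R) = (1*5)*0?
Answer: 645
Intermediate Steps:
P(R) = 0 (P(R) = 5*0 = 0)
s(Q) = -3 (s(Q) = -2/9 + (5*(-5))/9 = -2/9 + (1/9)*(-25) = -2/9 - 25/9 = -3)
-15*(-40 + s(P(3))) = -15*(-40 - 3) = -15*(-43) = 645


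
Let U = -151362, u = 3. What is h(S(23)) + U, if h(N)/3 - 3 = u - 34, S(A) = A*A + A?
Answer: -151446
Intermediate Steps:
S(A) = A + A**2 (S(A) = A**2 + A = A + A**2)
h(N) = -84 (h(N) = 9 + 3*(3 - 34) = 9 + 3*(-31) = 9 - 93 = -84)
h(S(23)) + U = -84 - 151362 = -151446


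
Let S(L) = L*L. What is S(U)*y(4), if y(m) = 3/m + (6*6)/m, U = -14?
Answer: 1911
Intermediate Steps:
y(m) = 39/m (y(m) = 3/m + 36/m = 39/m)
S(L) = L²
S(U)*y(4) = (-14)²*(39/4) = 196*(39*(¼)) = 196*(39/4) = 1911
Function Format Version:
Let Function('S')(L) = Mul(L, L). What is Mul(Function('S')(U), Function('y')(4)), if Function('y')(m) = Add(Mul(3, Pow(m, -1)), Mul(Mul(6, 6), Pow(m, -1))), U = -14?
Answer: 1911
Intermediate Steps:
Function('y')(m) = Mul(39, Pow(m, -1)) (Function('y')(m) = Add(Mul(3, Pow(m, -1)), Mul(36, Pow(m, -1))) = Mul(39, Pow(m, -1)))
Function('S')(L) = Pow(L, 2)
Mul(Function('S')(U), Function('y')(4)) = Mul(Pow(-14, 2), Mul(39, Pow(4, -1))) = Mul(196, Mul(39, Rational(1, 4))) = Mul(196, Rational(39, 4)) = 1911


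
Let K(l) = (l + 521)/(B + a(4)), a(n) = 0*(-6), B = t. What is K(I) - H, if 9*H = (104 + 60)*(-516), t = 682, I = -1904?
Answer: 19233707/2046 ≈ 9400.6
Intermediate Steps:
B = 682
a(n) = 0
H = -28208/3 (H = ((104 + 60)*(-516))/9 = (164*(-516))/9 = (⅑)*(-84624) = -28208/3 ≈ -9402.7)
K(l) = 521/682 + l/682 (K(l) = (l + 521)/(682 + 0) = (521 + l)/682 = (521 + l)*(1/682) = 521/682 + l/682)
K(I) - H = (521/682 + (1/682)*(-1904)) - 1*(-28208/3) = (521/682 - 952/341) + 28208/3 = -1383/682 + 28208/3 = 19233707/2046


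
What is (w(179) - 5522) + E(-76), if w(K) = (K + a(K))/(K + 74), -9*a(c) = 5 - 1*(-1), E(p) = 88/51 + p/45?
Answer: -1068611981/193545 ≈ -5521.3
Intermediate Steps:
E(p) = 88/51 + p/45 (E(p) = 88*(1/51) + p*(1/45) = 88/51 + p/45)
a(c) = -2/3 (a(c) = -(5 - 1*(-1))/9 = -(5 + 1)/9 = -1/9*6 = -2/3)
w(K) = (-2/3 + K)/(74 + K) (w(K) = (K - 2/3)/(K + 74) = (-2/3 + K)/(74 + K))
(w(179) - 5522) + E(-76) = ((-2/3 + 179)/(74 + 179) - 5522) + (88/51 + (1/45)*(-76)) = ((535/3)/253 - 5522) + (88/51 - 76/45) = ((1/253)*(535/3) - 5522) + 28/765 = (535/759 - 5522) + 28/765 = -4190663/759 + 28/765 = -1068611981/193545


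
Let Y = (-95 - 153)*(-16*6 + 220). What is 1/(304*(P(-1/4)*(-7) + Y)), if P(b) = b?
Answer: -1/9348076 ≈ -1.0697e-7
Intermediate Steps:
Y = -30752 (Y = -248*(-96 + 220) = -248*124 = -30752)
1/(304*(P(-1/4)*(-7) + Y)) = 1/(304*(-1/4*(-7) - 30752)) = 1/(304*(7/4 - 30752)) = 1/(304*(-123001/4)) = 1/(-9348076) = -1/9348076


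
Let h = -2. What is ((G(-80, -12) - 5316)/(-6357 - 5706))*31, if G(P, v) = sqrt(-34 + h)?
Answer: 54932/4021 - 62*I/4021 ≈ 13.661 - 0.015419*I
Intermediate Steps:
G(P, v) = 6*I (G(P, v) = sqrt(-34 - 2) = sqrt(-36) = 6*I)
((G(-80, -12) - 5316)/(-6357 - 5706))*31 = ((6*I - 5316)/(-6357 - 5706))*31 = ((-5316 + 6*I)/(-12063))*31 = ((-5316 + 6*I)*(-1/12063))*31 = (1772/4021 - 2*I/4021)*31 = 54932/4021 - 62*I/4021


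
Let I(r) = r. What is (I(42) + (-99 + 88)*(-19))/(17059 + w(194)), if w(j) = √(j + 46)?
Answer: 4281809/291009241 - 1004*√15/291009241 ≈ 0.014700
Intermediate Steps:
w(j) = √(46 + j)
(I(42) + (-99 + 88)*(-19))/(17059 + w(194)) = (42 + (-99 + 88)*(-19))/(17059 + √(46 + 194)) = (42 - 11*(-19))/(17059 + √240) = (42 + 209)/(17059 + 4*√15) = 251/(17059 + 4*√15)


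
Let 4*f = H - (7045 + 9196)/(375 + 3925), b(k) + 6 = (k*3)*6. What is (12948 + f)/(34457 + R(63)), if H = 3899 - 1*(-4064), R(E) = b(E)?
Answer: 256930259/612062000 ≈ 0.41978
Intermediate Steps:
b(k) = -6 + 18*k (b(k) = -6 + (k*3)*6 = -6 + (3*k)*6 = -6 + 18*k)
R(E) = -6 + 18*E
H = 7963 (H = 3899 + 4064 = 7963)
f = 34224659/17200 (f = (7963 - (7045 + 9196)/(375 + 3925))/4 = (7963 - 16241/4300)/4 = (1/4)*(34224659/4300) = 34224659/17200 ≈ 1989.8)
(12948 + f)/(34457 + R(63)) = (12948 + 34224659/17200)/(34457 + (-6 + 18*63)) = 256930259/(17200*(34457 + (-6 + 1134))) = 256930259/(17200*(34457 + 1128)) = (256930259/17200)/35585 = (256930259/17200)*(1/35585) = 256930259/612062000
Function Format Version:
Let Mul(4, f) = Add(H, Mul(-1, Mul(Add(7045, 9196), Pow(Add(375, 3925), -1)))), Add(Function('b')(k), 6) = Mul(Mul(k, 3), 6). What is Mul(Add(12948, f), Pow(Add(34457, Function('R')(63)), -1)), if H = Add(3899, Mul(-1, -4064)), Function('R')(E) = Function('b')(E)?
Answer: Rational(256930259, 612062000) ≈ 0.41978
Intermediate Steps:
Function('b')(k) = Add(-6, Mul(18, k)) (Function('b')(k) = Add(-6, Mul(Mul(k, 3), 6)) = Add(-6, Mul(Mul(3, k), 6)) = Add(-6, Mul(18, k)))
Function('R')(E) = Add(-6, Mul(18, E))
H = 7963 (H = Add(3899, 4064) = 7963)
f = Rational(34224659, 17200) (f = Mul(Rational(1, 4), Add(7963, Mul(-1, Mul(Add(7045, 9196), Pow(Add(375, 3925), -1))))) = Mul(Rational(1, 4), Add(7963, Mul(-1, Mul(16241, Pow(4300, -1))))) = Mul(Rational(1, 4), Add(7963, Mul(-1, Mul(16241, Rational(1, 4300))))) = Mul(Rational(1, 4), Add(7963, Mul(-1, Rational(16241, 4300)))) = Mul(Rational(1, 4), Add(7963, Rational(-16241, 4300))) = Mul(Rational(1, 4), Rational(34224659, 4300)) = Rational(34224659, 17200) ≈ 1989.8)
Mul(Add(12948, f), Pow(Add(34457, Function('R')(63)), -1)) = Mul(Add(12948, Rational(34224659, 17200)), Pow(Add(34457, Add(-6, Mul(18, 63))), -1)) = Mul(Rational(256930259, 17200), Pow(Add(34457, Add(-6, 1134)), -1)) = Mul(Rational(256930259, 17200), Pow(Add(34457, 1128), -1)) = Mul(Rational(256930259, 17200), Pow(35585, -1)) = Mul(Rational(256930259, 17200), Rational(1, 35585)) = Rational(256930259, 612062000)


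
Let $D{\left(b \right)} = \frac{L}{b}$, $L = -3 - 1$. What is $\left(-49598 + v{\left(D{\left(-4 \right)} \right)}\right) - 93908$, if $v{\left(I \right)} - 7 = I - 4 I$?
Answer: $-143502$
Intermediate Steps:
$L = -4$
$D{\left(b \right)} = - \frac{4}{b}$
$v{\left(I \right)} = 7 - 3 I$ ($v{\left(I \right)} = 7 + \left(I - 4 I\right) = 7 - 3 I$)
$\left(-49598 + v{\left(D{\left(-4 \right)} \right)}\right) - 93908 = \left(-49598 + \left(7 - 3 \left(- \frac{4}{-4}\right)\right)\right) - 93908 = \left(-49598 + \left(7 - 3 \left(\left(-4\right) \left(- \frac{1}{4}\right)\right)\right)\right) - 93908 = \left(-49598 + \left(7 - 3\right)\right) - 93908 = \left(-49598 + 4\right) - 93908 = -49594 - 93908 = -143502$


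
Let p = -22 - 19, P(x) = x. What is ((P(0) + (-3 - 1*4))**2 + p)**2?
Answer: 64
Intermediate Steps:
p = -41
((P(0) + (-3 - 1*4))**2 + p)**2 = ((0 + (-3 - 1*4))**2 - 41)**2 = ((0 + (-3 - 4))**2 - 41)**2 = ((0 - 7)**2 - 41)**2 = ((-7)**2 - 41)**2 = (49 - 41)**2 = 8**2 = 64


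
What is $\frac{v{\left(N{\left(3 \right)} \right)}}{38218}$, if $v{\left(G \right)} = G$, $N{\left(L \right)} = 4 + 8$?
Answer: $\frac{6}{19109} \approx 0.00031399$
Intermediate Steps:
$N{\left(L \right)} = 12$
$\frac{v{\left(N{\left(3 \right)} \right)}}{38218} = \frac{12}{38218} = 12 \cdot \frac{1}{38218} = \frac{6}{19109}$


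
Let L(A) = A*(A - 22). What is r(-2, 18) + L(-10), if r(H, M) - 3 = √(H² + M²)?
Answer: 323 + 2*√82 ≈ 341.11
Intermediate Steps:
L(A) = A*(-22 + A)
r(H, M) = 3 + √(H² + M²)
r(-2, 18) + L(-10) = (3 + √((-2)² + 18²)) - 10*(-22 - 10) = (3 + √(4 + 324)) - 10*(-32) = (3 + √328) + 320 = (3 + 2*√82) + 320 = 323 + 2*√82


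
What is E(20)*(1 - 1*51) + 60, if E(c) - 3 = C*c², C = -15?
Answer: 299910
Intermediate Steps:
E(c) = 3 - 15*c²
E(20)*(1 - 1*51) + 60 = (3 - 15*20²)*(1 - 1*51) + 60 = (3 - 15*400)*(1 - 51) + 60 = (3 - 6000)*(-50) + 60 = -5997*(-50) + 60 = 299850 + 60 = 299910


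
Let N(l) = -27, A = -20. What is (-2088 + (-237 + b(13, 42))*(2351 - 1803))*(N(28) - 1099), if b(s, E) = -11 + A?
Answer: 167719952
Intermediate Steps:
b(s, E) = -31 (b(s, E) = -11 - 20 = -31)
(-2088 + (-237 + b(13, 42))*(2351 - 1803))*(N(28) - 1099) = (-2088 + (-237 - 31)*(2351 - 1803))*(-27 - 1099) = (-2088 - 268*548)*(-1126) = (-2088 - 146864)*(-1126) = -148952*(-1126) = 167719952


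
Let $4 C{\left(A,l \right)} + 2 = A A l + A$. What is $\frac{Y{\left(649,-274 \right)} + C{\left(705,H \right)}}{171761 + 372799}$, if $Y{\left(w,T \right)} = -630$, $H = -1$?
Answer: $- \frac{249421}{1089120} \approx -0.22901$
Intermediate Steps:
$C{\left(A,l \right)} = - \frac{1}{2} + \frac{A}{4} + \frac{l A^{2}}{4}$ ($C{\left(A,l \right)} = - \frac{1}{2} + \frac{A A l + A}{4} = - \frac{1}{2} + \frac{A^{2} l + A}{4} = - \frac{1}{2} + \frac{l A^{2} + A}{4} = - \frac{1}{2} + \frac{A + l A^{2}}{4} = - \frac{1}{2} + \left(\frac{A}{4} + \frac{l A^{2}}{4}\right) = - \frac{1}{2} + \frac{A}{4} + \frac{l A^{2}}{4}$)
$\frac{Y{\left(649,-274 \right)} + C{\left(705,H \right)}}{171761 + 372799} = \frac{-630 + \left(- \frac{1}{2} + \frac{1}{4} \cdot 705 + \frac{1}{4} \left(-1\right) 705^{2}\right)}{171761 + 372799} = \frac{-630 + \left(- \frac{1}{2} + \frac{705}{4} + \frac{1}{4} \left(-1\right) 497025\right)}{544560} = \left(-630 - \frac{248161}{2}\right) \frac{1}{544560} = \left(- \frac{249421}{2}\right) \frac{1}{544560} = - \frac{249421}{1089120}$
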